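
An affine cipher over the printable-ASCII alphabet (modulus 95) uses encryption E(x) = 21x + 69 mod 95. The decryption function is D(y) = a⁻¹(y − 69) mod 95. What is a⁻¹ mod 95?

gcd(95, 21) by repeated division:
95 = 4·21 + 11
21 = 1·11 + 10
11 = 1·10 + 1
10 = 10·1 + 0
Since gcd(21, 95) = 1, back-substitute to write 1 as a combination:
1 = 11 − 10
1 = −21 + 2·11
1 = 2·95 − 9·21
Hence 21⁻¹ ≡ -9 ≡ 86 (mod 95).

86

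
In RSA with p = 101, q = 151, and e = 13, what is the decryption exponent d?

φ(n) = (p−1)(q−1) = 100·150 = 15000.
Need d with 13·d ≡ 1 (mod 15000). Apply the extended Euclidean algorithm:
15000 = 1153·13 + 11
13 = 1·11 + 2
11 = 5·2 + 1
2 = 2·1 + 0
Back-substitute:
1 = 11 − 5·2
1 = −5·13 + 6·11
1 = 6·15000 − 6923·13
So 13·(-6923) ≡ 1 (mod 15000), hence d ≡ -6923 ≡ 8077 (mod 15000).

8077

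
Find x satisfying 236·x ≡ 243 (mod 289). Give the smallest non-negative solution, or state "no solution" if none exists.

159

First find gcd(236, 289):
289 = 1*236 + 53
236 = 4*53 + 24
53 = 2*24 + 5
24 = 4*5 + 4
5 = 1*4 + 1
4 = 4*1 + 0
gcd = 1, so a unique solution mod 289 exists.
Back-substitute for the Bézout coefficients:
1 = 5 − 4
1 = −24 + 5·5
1 = 5·53 − 11·24
1 = −11·236 + 49·53
1 = 49·289 − 60·236
So 236·(-60) ≡ 1 (mod 289), giving 236⁻¹ ≡ 229.
x ≡ 236⁻¹·243 ≡ 229·243 ≡ 159 (mod 289).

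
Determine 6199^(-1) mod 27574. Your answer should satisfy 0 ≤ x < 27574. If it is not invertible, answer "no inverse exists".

4417

Extended Euclidean algorithm:
27574 = 4×6199 + 2778
6199 = 2×2778 + 643
2778 = 4×643 + 206
643 = 3×206 + 25
206 = 8×25 + 6
25 = 4×6 + 1
6 = 6×1 + 0
Since gcd(6199, 27574) = 1, back-substitute to write 1 as a combination:
1 = 25 − 4·6
1 = −4·206 + 33·25
1 = 33·643 − 103·206
1 = −103·2778 + 445·643
1 = 445·6199 − 993·2778
1 = −993·27574 + 4417·6199
So 6199·4417 ≡ 1 (mod 27574).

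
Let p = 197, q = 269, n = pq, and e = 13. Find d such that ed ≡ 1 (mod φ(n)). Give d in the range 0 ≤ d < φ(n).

32325

φ(n) = (p−1)(q−1) = 196·268 = 52528.
Need d with 13·d ≡ 1 (mod 52528). Apply the extended Euclidean algorithm:
52528 = 4040*13 + 8
13 = 1*8 + 5
8 = 1*5 + 3
5 = 1*3 + 2
3 = 1*2 + 1
2 = 2*1 + 0
Back-substitute:
1 = 3 − 2
1 = −5 + 2·3
1 = 2·8 − 3·5
1 = −3·13 + 5·8
1 = 5·52528 − 20203·13
So 13·(-20203) ≡ 1 (mod 52528), hence d ≡ -20203 ≡ 32325 (mod 52528).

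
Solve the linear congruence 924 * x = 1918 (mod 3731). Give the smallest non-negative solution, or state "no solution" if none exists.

527

First find gcd(924, 3731):
3731 = 4*924 + 35
924 = 26*35 + 14
35 = 2*14 + 7
14 = 2*7 + 0
gcd = 7 and 7 | 1918, so solutions exist. Divide through by 7: 132x ≡ 274 (mod 533).
Now find 132⁻¹ mod 533:
533 = 4*132 + 5
132 = 26*5 + 2
5 = 2*2 + 1
2 = 2*1 + 0
Back-substitute:
1 = 5 − 2·2
1 = −2·132 + 53·5
1 = 53·533 − 214·132
So 132·(-214) ≡ 1 (mod 533), i.e. 132⁻¹ ≡ 319.
Then x ≡ 319·274 ≡ 527 (mod 533); the smallest non-negative solution is x = 527.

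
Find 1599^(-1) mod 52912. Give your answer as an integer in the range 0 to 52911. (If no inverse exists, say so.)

39775

Extended Euclidean algorithm:
52912 = 33·1599 + 145
1599 = 11·145 + 4
145 = 36·4 + 1
4 = 4·1 + 0
The gcd is 1. Working backward:
1 = 145 − 36·4
1 = −36·1599 + 397·145
1 = 397·52912 − 13137·1599
Hence 1599⁻¹ ≡ -13137 ≡ 39775 (mod 52912).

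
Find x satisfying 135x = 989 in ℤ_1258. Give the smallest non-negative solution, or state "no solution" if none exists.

1051

First find gcd(135, 1258):
1258 = 9·135 + 43
135 = 3·43 + 6
43 = 7·6 + 1
6 = 6·1 + 0
gcd = 1, so a unique solution mod 1258 exists.
Back-substitute for the Bézout coefficients:
1 = 43 − 7·6
1 = −7·135 + 22·43
1 = 22·1258 − 205·135
So 135·(-205) ≡ 1 (mod 1258), giving 135⁻¹ ≡ 1053.
x ≡ 135⁻¹·989 ≡ 1053·989 ≡ 1051 (mod 1258).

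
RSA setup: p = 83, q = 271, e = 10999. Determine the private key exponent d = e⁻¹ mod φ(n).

φ(n) = (p−1)(q−1) = 82·270 = 22140.
Need d with 10999·d ≡ 1 (mod 22140). Apply the extended Euclidean algorithm:
22140 = 2×10999 + 142
10999 = 77×142 + 65
142 = 2×65 + 12
65 = 5×12 + 5
12 = 2×5 + 2
5 = 2×2 + 1
2 = 2×1 + 0
Back-substitute:
1 = 5 − 2·2
1 = −2·12 + 5·5
1 = 5·65 − 27·12
1 = −27·142 + 59·65
1 = 59·10999 − 4570·142
1 = −4570·22140 + 9199·10999
So 10999·9199 ≡ 1 (mod 22140), hence d = 9199.

9199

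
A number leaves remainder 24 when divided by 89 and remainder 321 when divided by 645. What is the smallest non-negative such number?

20316

Write x = 24 + 89·k. Then 89·k ≡ 321 − 24 ≡ 297 (mod 645).
Need 89⁻¹ mod 645. Extended Euclid on (645, 89):
645 = 7×89 + 22
89 = 4×22 + 1
22 = 22×1 + 0
Back-substitute:
1 = 89 − 4·22
1 = −4·645 + 29·89
89⁻¹ ≡ 29 (mod 645), so k ≡ 29·297 ≡ 228 (mod 645).
x = 24 + 89·228 = 20316.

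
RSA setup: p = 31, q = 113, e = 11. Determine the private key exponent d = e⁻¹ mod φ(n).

611

φ(n) = (p−1)(q−1) = 30·112 = 3360.
Need d with 11·d ≡ 1 (mod 3360). Apply the extended Euclidean algorithm:
3360 = 305·11 + 5
11 = 2·5 + 1
5 = 5·1 + 0
Back-substitute:
1 = 11 − 2·5
1 = −2·3360 + 611·11
So 11·611 ≡ 1 (mod 3360), hence d = 611.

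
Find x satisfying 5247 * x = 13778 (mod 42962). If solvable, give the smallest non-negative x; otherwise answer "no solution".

26990

First find gcd(5247, 42962):
42962 = 8×5247 + 986
5247 = 5×986 + 317
986 = 3×317 + 35
317 = 9×35 + 2
35 = 17×2 + 1
2 = 2×1 + 0
gcd = 1, so a unique solution mod 42962 exists.
Back-substitute for the Bézout coefficients:
1 = 35 − 17·2
1 = −17·317 + 154·35
1 = 154·986 − 479·317
1 = −479·5247 + 2549·986
1 = 2549·42962 − 20871·5247
So 5247·(-20871) ≡ 1 (mod 42962), giving 5247⁻¹ ≡ 22091.
x ≡ 5247⁻¹·13778 ≡ 22091·13778 ≡ 26990 (mod 42962).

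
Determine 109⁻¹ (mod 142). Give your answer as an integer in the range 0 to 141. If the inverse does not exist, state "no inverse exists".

gcd(142, 109) by repeated division:
142 = 1*109 + 33
109 = 3*33 + 10
33 = 3*10 + 3
10 = 3*3 + 1
3 = 3*1 + 0
gcd = 1, so the inverse exists. Back-substitute:
1 = 10 − 3·3
1 = −3·33 + 10·10
1 = 10·109 − 33·33
1 = −33·142 + 43·109
So 109·43 ≡ 1 (mod 142).

43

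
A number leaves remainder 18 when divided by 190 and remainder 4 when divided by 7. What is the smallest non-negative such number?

18

Write x = 18 + 190·k. Then 190·k ≡ 4 − 18 ≡ 0 (mod 7).
Need 190⁻¹ mod 7. Extended Euclid on (7, 1):
7 = 7×1 + 0
190⁻¹ ≡ 1 (mod 7), so k ≡ 1·0 ≡ 0 (mod 7).
x = 18 + 190·0 = 18.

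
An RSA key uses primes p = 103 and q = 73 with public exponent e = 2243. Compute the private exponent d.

203

φ(n) = (p−1)(q−1) = 102·72 = 7344.
Need d with 2243·d ≡ 1 (mod 7344). Apply the extended Euclidean algorithm:
7344 = 3*2243 + 615
2243 = 3*615 + 398
615 = 1*398 + 217
398 = 1*217 + 181
217 = 1*181 + 36
181 = 5*36 + 1
36 = 36*1 + 0
Back-substitute:
1 = 181 − 5·36
1 = −5·217 + 6·181
1 = 6·398 − 11·217
1 = −11·615 + 17·398
1 = 17·2243 − 62·615
1 = −62·7344 + 203·2243
So 2243·203 ≡ 1 (mod 7344), hence d = 203.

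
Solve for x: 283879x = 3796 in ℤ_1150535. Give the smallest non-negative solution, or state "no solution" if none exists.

1009044

First find gcd(283879, 1150535):
1150535 = 4×283879 + 15019
283879 = 18×15019 + 13537
15019 = 1×13537 + 1482
13537 = 9×1482 + 199
1482 = 7×199 + 89
199 = 2×89 + 21
89 = 4×21 + 5
21 = 4×5 + 1
5 = 5×1 + 0
gcd = 1, so a unique solution mod 1150535 exists.
Back-substitute for the Bézout coefficients:
1 = 21 − 4·5
1 = −4·89 + 17·21
1 = 17·199 − 38·89
1 = −38·1482 + 283·199
1 = 283·13537 − 2585·1482
1 = −2585·15019 + 2868·13537
1 = 2868·283879 − 54209·15019
1 = −54209·1150535 + 219704·283879
So 283879·(219704) ≡ 1 (mod 1150535), giving 283879⁻¹ ≡ 219704.
x ≡ 283879⁻¹·3796 ≡ 219704·3796 ≡ 1009044 (mod 1150535).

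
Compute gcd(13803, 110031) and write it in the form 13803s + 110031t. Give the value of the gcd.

Euclidean algorithm:
110031 = 7*13803 + 13410
13803 = 1*13410 + 393
13410 = 34*393 + 48
393 = 8*48 + 9
48 = 5*9 + 3
9 = 3*3 + 0
gcd(13803, 110031) = 3.
Express as a combination:
3 = 48 − 5·9
3 = −5·393 + 41·48
3 = 41·13410 − 1399·393
3 = −1399·13803 + 1440·13410
3 = 1440·110031 − 11479·13803
So 3 = (1440)·110031 + (-11479)·13803.

3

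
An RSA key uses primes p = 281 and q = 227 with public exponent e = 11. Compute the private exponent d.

φ(n) = (p−1)(q−1) = 280·226 = 63280.
Need d with 11·d ≡ 1 (mod 63280). Apply the extended Euclidean algorithm:
63280 = 5752*11 + 8
11 = 1*8 + 3
8 = 2*3 + 2
3 = 1*2 + 1
2 = 2*1 + 0
Back-substitute:
1 = 3 − 2
1 = −8 + 3·3
1 = 3·11 − 4·8
1 = −4·63280 + 23011·11
So 11·23011 ≡ 1 (mod 63280), hence d = 23011.

23011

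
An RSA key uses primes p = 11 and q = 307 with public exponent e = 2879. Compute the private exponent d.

φ(n) = (p−1)(q−1) = 10·306 = 3060.
Need d with 2879·d ≡ 1 (mod 3060). Apply the extended Euclidean algorithm:
3060 = 1·2879 + 181
2879 = 15·181 + 164
181 = 1·164 + 17
164 = 9·17 + 11
17 = 1·11 + 6
11 = 1·6 + 5
6 = 1·5 + 1
5 = 5·1 + 0
Back-substitute:
1 = 6 − 5
1 = −11 + 2·6
1 = 2·17 − 3·11
1 = −3·164 + 29·17
1 = 29·181 − 32·164
1 = −32·2879 + 509·181
1 = 509·3060 − 541·2879
So 2879·(-541) ≡ 1 (mod 3060), hence d ≡ -541 ≡ 2519 (mod 3060).

2519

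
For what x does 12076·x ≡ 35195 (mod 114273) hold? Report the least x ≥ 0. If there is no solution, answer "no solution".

First find gcd(12076, 114273):
114273 = 9*12076 + 5589
12076 = 2*5589 + 898
5589 = 6*898 + 201
898 = 4*201 + 94
201 = 2*94 + 13
94 = 7*13 + 3
13 = 4*3 + 1
3 = 3*1 + 0
gcd = 1, so a unique solution mod 114273 exists.
Back-substitute for the Bézout coefficients:
1 = 13 − 4·3
1 = −4·94 + 29·13
1 = 29·201 − 62·94
1 = −62·898 + 277·201
1 = 277·5589 − 1724·898
1 = −1724·12076 + 3725·5589
1 = 3725·114273 − 35249·12076
So 12076·(-35249) ≡ 1 (mod 114273), giving 12076⁻¹ ≡ 79024.
x ≡ 12076⁻¹·35195 ≡ 79024·35195 ≡ 73406 (mod 114273).

73406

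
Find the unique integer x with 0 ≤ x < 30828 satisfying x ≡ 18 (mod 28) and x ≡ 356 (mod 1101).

Write x = 18 + 28·k. Then 28·k ≡ 356 − 18 ≡ 338 (mod 1101).
Need 28⁻¹ mod 1101. Extended Euclid on (1101, 28):
1101 = 39·28 + 9
28 = 3·9 + 1
9 = 9·1 + 0
Back-substitute:
1 = 28 − 3·9
1 = −3·1101 + 118·28
28⁻¹ ≡ 118 (mod 1101), so k ≡ 118·338 ≡ 248 (mod 1101).
x = 18 + 28·248 = 6962.

6962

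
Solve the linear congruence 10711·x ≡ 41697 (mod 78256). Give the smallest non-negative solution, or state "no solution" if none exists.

55399

First find gcd(10711, 78256):
78256 = 7×10711 + 3279
10711 = 3×3279 + 874
3279 = 3×874 + 657
874 = 1×657 + 217
657 = 3×217 + 6
217 = 36×6 + 1
6 = 6×1 + 0
gcd = 1, so a unique solution mod 78256 exists.
Back-substitute for the Bézout coefficients:
1 = 217 − 36·6
1 = −36·657 + 109·217
1 = 109·874 − 145·657
1 = −145·3279 + 544·874
1 = 544·10711 − 1777·3279
1 = −1777·78256 + 12983·10711
So 10711·(12983) ≡ 1 (mod 78256), giving 10711⁻¹ ≡ 12983.
x ≡ 10711⁻¹·41697 ≡ 12983·41697 ≡ 55399 (mod 78256).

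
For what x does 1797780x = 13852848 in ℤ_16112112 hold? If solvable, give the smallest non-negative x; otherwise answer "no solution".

19868

First find gcd(1797780, 16112112):
16112112 = 8×1797780 + 1729872
1797780 = 1×1729872 + 67908
1729872 = 25×67908 + 32172
67908 = 2×32172 + 3564
32172 = 9×3564 + 96
3564 = 37×96 + 12
96 = 8×12 + 0
gcd = 12 and 12 | 13852848, so solutions exist. Divide through by 12: 149815x ≡ 1154404 (mod 1342676).
Now find 149815⁻¹ mod 1342676:
1342676 = 8×149815 + 144156
149815 = 1×144156 + 5659
144156 = 25×5659 + 2681
5659 = 2×2681 + 297
2681 = 9×297 + 8
297 = 37×8 + 1
8 = 8×1 + 0
Back-substitute:
1 = 297 − 37·8
1 = −37·2681 + 334·297
1 = 334·5659 − 705·2681
1 = −705·144156 + 17959·5659
1 = 17959·149815 − 18664·144156
1 = −18664·1342676 + 167271·149815
So 149815⁻¹ ≡ 167271 (mod 1342676).
Then x ≡ 167271·1154404 ≡ 19868 (mod 1342676); the smallest non-negative solution is x = 19868.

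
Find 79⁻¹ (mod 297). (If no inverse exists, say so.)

94

Extended Euclidean algorithm:
297 = 3*79 + 60
79 = 1*60 + 19
60 = 3*19 + 3
19 = 6*3 + 1
3 = 3*1 + 0
The gcd is 1. Working backward:
1 = 19 − 6·3
1 = −6·60 + 19·19
1 = 19·79 − 25·60
1 = −25·297 + 94·79
So 79·94 ≡ 1 (mod 297).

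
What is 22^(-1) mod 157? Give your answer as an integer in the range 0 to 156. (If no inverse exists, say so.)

50

Run Euclid on (157, 22):
157 = 7×22 + 3
22 = 7×3 + 1
3 = 3×1 + 0
Since gcd(22, 157) = 1, back-substitute to write 1 as a combination:
1 = 22 − 7·3
1 = −7·157 + 50·22
So 22·50 ≡ 1 (mod 157).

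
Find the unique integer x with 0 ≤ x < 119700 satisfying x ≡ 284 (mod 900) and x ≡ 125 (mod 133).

Write x = 284 + 900·k. Then 900·k ≡ 125 − 284 ≡ 107 (mod 133).
Need 900⁻¹ mod 133. Extended Euclid on (133, 102):
133 = 1*102 + 31
102 = 3*31 + 9
31 = 3*9 + 4
9 = 2*4 + 1
4 = 4*1 + 0
Back-substitute:
1 = 9 − 2·4
1 = −2·31 + 7·9
1 = 7·102 − 23·31
1 = −23·133 + 30·102
900⁻¹ ≡ 30 (mod 133), so k ≡ 30·107 ≡ 18 (mod 133).
x = 284 + 900·18 = 16484.

16484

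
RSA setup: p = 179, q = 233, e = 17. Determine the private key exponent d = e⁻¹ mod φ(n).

26721

φ(n) = (p−1)(q−1) = 178·232 = 41296.
Need d with 17·d ≡ 1 (mod 41296). Apply the extended Euclidean algorithm:
41296 = 2429*17 + 3
17 = 5*3 + 2
3 = 1*2 + 1
2 = 2*1 + 0
Back-substitute:
1 = 3 − 2
1 = −17 + 6·3
1 = 6·41296 − 14575·17
So 17·(-14575) ≡ 1 (mod 41296), hence d ≡ -14575 ≡ 26721 (mod 41296).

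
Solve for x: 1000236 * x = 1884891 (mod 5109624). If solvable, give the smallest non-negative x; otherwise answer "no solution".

gcd(1000236, 5109624):
5109624 = 5×1000236 + 108444
1000236 = 9×108444 + 24240
108444 = 4×24240 + 11484
24240 = 2×11484 + 1272
11484 = 9×1272 + 36
1272 = 35×36 + 12
36 = 3×12 + 0
gcd = 12, but 12 ∤ 1884891, so the congruence has no solution.

no solution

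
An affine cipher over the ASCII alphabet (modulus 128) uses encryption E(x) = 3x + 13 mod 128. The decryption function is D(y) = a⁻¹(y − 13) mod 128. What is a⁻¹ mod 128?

43

Extended Euclidean algorithm:
128 = 42×3 + 2
3 = 1×2 + 1
2 = 2×1 + 0
gcd = 1, so the inverse exists. Back-substitute:
1 = 3 − 2
1 = −128 + 43·3
So 3·43 ≡ 1 (mod 128).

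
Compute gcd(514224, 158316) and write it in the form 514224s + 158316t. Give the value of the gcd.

12

Euclidean algorithm:
514224 = 3×158316 + 39276
158316 = 4×39276 + 1212
39276 = 32×1212 + 492
1212 = 2×492 + 228
492 = 2×228 + 36
228 = 6×36 + 12
36 = 3×12 + 0
gcd(514224, 158316) = 12.
Working backward:
12 = 228 − 6·36
12 = −6·492 + 13·228
12 = 13·1212 − 32·492
12 = −32·39276 + 1037·1212
12 = 1037·158316 − 4180·39276
12 = −4180·514224 + 13577·158316
So 12 = (-4180)·514224 + (13577)·158316.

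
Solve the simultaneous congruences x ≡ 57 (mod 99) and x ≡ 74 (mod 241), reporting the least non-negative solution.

Write x = 57 + 99·k. Then 99·k ≡ 74 − 57 ≡ 17 (mod 241).
Need 99⁻¹ mod 241. Extended Euclid on (241, 99):
241 = 2×99 + 43
99 = 2×43 + 13
43 = 3×13 + 4
13 = 3×4 + 1
4 = 4×1 + 0
Back-substitute:
1 = 13 − 3·4
1 = −3·43 + 10·13
1 = 10·99 − 23·43
1 = −23·241 + 56·99
99⁻¹ ≡ 56 (mod 241), so k ≡ 56·17 ≡ 229 (mod 241).
x = 57 + 99·229 = 22728.

22728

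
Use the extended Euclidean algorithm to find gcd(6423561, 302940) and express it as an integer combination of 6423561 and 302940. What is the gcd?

9

Euclidean algorithm:
6423561 = 21×302940 + 61821
302940 = 4×61821 + 55656
61821 = 1×55656 + 6165
55656 = 9×6165 + 171
6165 = 36×171 + 9
171 = 19×9 + 0
gcd(6423561, 302940) = 9.
Working backward:
9 = 6165 − 36·171
9 = −36·55656 + 325·6165
9 = 325·61821 − 361·55656
9 = −361·302940 + 1769·61821
9 = 1769·6423561 − 37510·302940
So 9 = (1769)·6423561 + (-37510)·302940.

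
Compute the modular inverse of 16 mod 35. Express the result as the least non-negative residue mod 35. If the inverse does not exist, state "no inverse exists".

Apply the Euclidean algorithm to 35 and 16:
35 = 2*16 + 3
16 = 5*3 + 1
3 = 3*1 + 0
gcd = 1, so the inverse exists. Back-substitute:
1 = 16 − 5·3
1 = −5·35 + 11·16
So 16·11 ≡ 1 (mod 35).

11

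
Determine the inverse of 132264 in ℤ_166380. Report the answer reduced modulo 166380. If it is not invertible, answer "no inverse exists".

no inverse exists

Compute gcd(132264, 166380):
166380 = 1·132264 + 34116
132264 = 3·34116 + 29916
34116 = 1·29916 + 4200
29916 = 7·4200 + 516
4200 = 8·516 + 72
516 = 7·72 + 12
72 = 6·12 + 0
Since gcd = 12 > 1, 132264 is not a unit mod 166380.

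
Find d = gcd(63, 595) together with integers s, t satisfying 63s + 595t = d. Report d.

Euclidean algorithm:
595 = 9×63 + 28
63 = 2×28 + 7
28 = 4×7 + 0
gcd(63, 595) = 7.
Back-substituting:
7 = 63 − 2·28
7 = −2·595 + 19·63
So 7 = (-2)·595 + (19)·63.

7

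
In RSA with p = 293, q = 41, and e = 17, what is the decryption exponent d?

10993

φ(n) = (p−1)(q−1) = 292·40 = 11680.
Need d with 17·d ≡ 1 (mod 11680). Apply the extended Euclidean algorithm:
11680 = 687×17 + 1
17 = 17×1 + 0
Back-substitute:
1 = 11680 − 687·17
So 17·(-687) ≡ 1 (mod 11680), hence d ≡ -687 ≡ 10993 (mod 11680).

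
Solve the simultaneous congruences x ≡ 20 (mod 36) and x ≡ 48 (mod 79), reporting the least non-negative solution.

Write x = 20 + 36·k. Then 36·k ≡ 48 − 20 ≡ 28 (mod 79).
Need 36⁻¹ mod 79. Extended Euclid on (79, 36):
79 = 2×36 + 7
36 = 5×7 + 1
7 = 7×1 + 0
Back-substitute:
1 = 36 − 5·7
1 = −5·79 + 11·36
36⁻¹ ≡ 11 (mod 79), so k ≡ 11·28 ≡ 71 (mod 79).
x = 20 + 36·71 = 2576.

2576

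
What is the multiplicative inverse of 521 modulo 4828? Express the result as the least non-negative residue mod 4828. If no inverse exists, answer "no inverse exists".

4689

Run Euclid on (4828, 521):
4828 = 9*521 + 139
521 = 3*139 + 104
139 = 1*104 + 35
104 = 2*35 + 34
35 = 1*34 + 1
34 = 34*1 + 0
The gcd is 1. Working backward:
1 = 35 − 34
1 = −104 + 3·35
1 = 3·139 − 4·104
1 = −4·521 + 15·139
1 = 15·4828 − 139·521
Hence 521⁻¹ ≡ -139 ≡ 4689 (mod 4828).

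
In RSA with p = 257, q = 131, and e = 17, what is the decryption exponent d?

5873

φ(n) = (p−1)(q−1) = 256·130 = 33280.
Need d with 17·d ≡ 1 (mod 33280). Apply the extended Euclidean algorithm:
33280 = 1957·17 + 11
17 = 1·11 + 6
11 = 1·6 + 5
6 = 1·5 + 1
5 = 5·1 + 0
Back-substitute:
1 = 6 − 5
1 = −11 + 2·6
1 = 2·17 − 3·11
1 = −3·33280 + 5873·17
So 17·5873 ≡ 1 (mod 33280), hence d = 5873.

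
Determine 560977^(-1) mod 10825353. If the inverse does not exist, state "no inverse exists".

560317

Apply the Euclidean algorithm to 10825353 and 560977:
10825353 = 19×560977 + 166790
560977 = 3×166790 + 60607
166790 = 2×60607 + 45576
60607 = 1×45576 + 15031
45576 = 3×15031 + 483
15031 = 31×483 + 58
483 = 8×58 + 19
58 = 3×19 + 1
19 = 19×1 + 0
gcd = 1, so the inverse exists. Back-substitute:
1 = 58 − 3·19
1 = −3·483 + 25·58
1 = 25·15031 − 778·483
1 = −778·45576 + 2359·15031
1 = 2359·60607 − 3137·45576
1 = −3137·166790 + 8633·60607
1 = 8633·560977 − 29036·166790
1 = −29036·10825353 + 560317·560977
So 560977·560317 ≡ 1 (mod 10825353).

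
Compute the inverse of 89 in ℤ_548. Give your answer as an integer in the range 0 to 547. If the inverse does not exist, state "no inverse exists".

117

Apply the Euclidean algorithm to 548 and 89:
548 = 6·89 + 14
89 = 6·14 + 5
14 = 2·5 + 4
5 = 1·4 + 1
4 = 4·1 + 0
The gcd is 1. Working backward:
1 = 5 − 4
1 = −14 + 3·5
1 = 3·89 − 19·14
1 = −19·548 + 117·89
So 89·117 ≡ 1 (mod 548).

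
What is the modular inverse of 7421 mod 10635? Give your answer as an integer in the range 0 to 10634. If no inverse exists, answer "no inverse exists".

4616

gcd(10635, 7421) by repeated division:
10635 = 1×7421 + 3214
7421 = 2×3214 + 993
3214 = 3×993 + 235
993 = 4×235 + 53
235 = 4×53 + 23
53 = 2×23 + 7
23 = 3×7 + 2
7 = 3×2 + 1
2 = 2×1 + 0
gcd = 1, so the inverse exists. Back-substitute:
1 = 7 − 3·2
1 = −3·23 + 10·7
1 = 10·53 − 23·23
1 = −23·235 + 102·53
1 = 102·993 − 431·235
1 = −431·3214 + 1395·993
1 = 1395·7421 − 3221·3214
1 = −3221·10635 + 4616·7421
So 7421·4616 ≡ 1 (mod 10635).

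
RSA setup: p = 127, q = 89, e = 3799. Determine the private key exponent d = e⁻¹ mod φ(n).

φ(n) = (p−1)(q−1) = 126·88 = 11088.
Need d with 3799·d ≡ 1 (mod 11088). Apply the extended Euclidean algorithm:
11088 = 2×3799 + 3490
3799 = 1×3490 + 309
3490 = 11×309 + 91
309 = 3×91 + 36
91 = 2×36 + 19
36 = 1×19 + 17
19 = 1×17 + 2
17 = 8×2 + 1
2 = 2×1 + 0
Back-substitute:
1 = 17 − 8·2
1 = −8·19 + 9·17
1 = 9·36 − 17·19
1 = −17·91 + 43·36
1 = 43·309 − 146·91
1 = −146·3490 + 1649·309
1 = 1649·3799 − 1795·3490
1 = −1795·11088 + 5239·3799
So 3799·5239 ≡ 1 (mod 11088), hence d = 5239.

5239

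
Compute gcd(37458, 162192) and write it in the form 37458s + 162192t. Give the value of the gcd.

6

Repeated division:
162192 = 4*37458 + 12360
37458 = 3*12360 + 378
12360 = 32*378 + 264
378 = 1*264 + 114
264 = 2*114 + 36
114 = 3*36 + 6
36 = 6*6 + 0
gcd(37458, 162192) = 6.
Express as a combination:
6 = 114 − 3·36
6 = −3·264 + 7·114
6 = 7·378 − 10·264
6 = −10·12360 + 327·378
6 = 327·37458 − 991·12360
6 = −991·162192 + 4291·37458
So 6 = (-991)·162192 + (4291)·37458.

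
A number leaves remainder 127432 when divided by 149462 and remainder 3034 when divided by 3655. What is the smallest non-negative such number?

Write x = 127432 + 149462·k. Then 149462·k ≡ 3034 − 127432 ≡ 3527 (mod 3655).
Need 149462⁻¹ mod 3655. Extended Euclid on (3655, 3262):
3655 = 1×3262 + 393
3262 = 8×393 + 118
393 = 3×118 + 39
118 = 3×39 + 1
39 = 39×1 + 0
Back-substitute:
1 = 118 − 3·39
1 = −3·393 + 10·118
1 = 10·3262 − 83·393
1 = −83·3655 + 93·3262
149462⁻¹ ≡ 93 (mod 3655), so k ≡ 93·3527 ≡ 2716 (mod 3655).
x = 127432 + 149462·2716 = 406066224.

406066224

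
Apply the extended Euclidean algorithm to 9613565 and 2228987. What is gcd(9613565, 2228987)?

1

Repeated division:
9613565 = 4*2228987 + 697617
2228987 = 3*697617 + 136136
697617 = 5*136136 + 16937
136136 = 8*16937 + 640
16937 = 26*640 + 297
640 = 2*297 + 46
297 = 6*46 + 21
46 = 2*21 + 4
21 = 5*4 + 1
4 = 4*1 + 0
gcd(9613565, 2228987) = 1.
Express as a combination:
1 = 21 − 5·4
1 = −5·46 + 11·21
1 = 11·297 − 71·46
1 = −71·640 + 153·297
1 = 153·16937 − 4049·640
1 = −4049·136136 + 32545·16937
1 = 32545·697617 − 166774·136136
1 = −166774·2228987 + 532867·697617
1 = 532867·9613565 − 2298242·2228987
So 1 = (532867)·9613565 + (-2298242)·2228987.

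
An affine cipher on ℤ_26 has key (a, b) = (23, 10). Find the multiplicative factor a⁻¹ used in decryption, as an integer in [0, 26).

17

Run Euclid on (26, 23):
26 = 1*23 + 3
23 = 7*3 + 2
3 = 1*2 + 1
2 = 2*1 + 0
The gcd is 1. Working backward:
1 = 3 − 2
1 = −23 + 8·3
1 = 8·26 − 9·23
So 23·(-9) ≡ 1 (mod 26), and -9 ≡ 17 (mod 26).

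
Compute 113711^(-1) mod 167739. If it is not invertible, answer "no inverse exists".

no inverse exists

Euclidean algorithm on 167739, 113711:
167739 = 1·113711 + 54028
113711 = 2·54028 + 5655
54028 = 9·5655 + 3133
5655 = 1·3133 + 2522
3133 = 1·2522 + 611
2522 = 4·611 + 78
611 = 7·78 + 65
78 = 1·65 + 13
65 = 5·13 + 0
The gcd is 13, not 1, hence no inverse exists.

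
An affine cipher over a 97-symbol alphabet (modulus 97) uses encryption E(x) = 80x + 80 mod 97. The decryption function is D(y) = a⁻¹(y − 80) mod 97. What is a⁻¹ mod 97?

Extended Euclidean algorithm:
97 = 1*80 + 17
80 = 4*17 + 12
17 = 1*12 + 5
12 = 2*5 + 2
5 = 2*2 + 1
2 = 2*1 + 0
Since gcd(80, 97) = 1, back-substitute to write 1 as a combination:
1 = 5 − 2·2
1 = −2·12 + 5·5
1 = 5·17 − 7·12
1 = −7·80 + 33·17
1 = 33·97 − 40·80
So 80·(-40) ≡ 1 (mod 97), and -40 ≡ 57 (mod 97).

57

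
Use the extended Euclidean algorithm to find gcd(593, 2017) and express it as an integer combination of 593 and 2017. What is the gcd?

1

Euclidean algorithm:
2017 = 3×593 + 238
593 = 2×238 + 117
238 = 2×117 + 4
117 = 29×4 + 1
4 = 4×1 + 0
gcd(593, 2017) = 1.
Express as a combination:
1 = 117 − 29·4
1 = −29·238 + 59·117
1 = 59·593 − 147·238
1 = −147·2017 + 500·593
So 1 = (-147)·2017 + (500)·593.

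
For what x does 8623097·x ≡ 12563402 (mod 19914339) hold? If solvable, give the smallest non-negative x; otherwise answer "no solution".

8480560

First find gcd(8623097, 19914339):
19914339 = 2*8623097 + 2668145
8623097 = 3*2668145 + 618662
2668145 = 4*618662 + 193497
618662 = 3*193497 + 38171
193497 = 5*38171 + 2642
38171 = 14*2642 + 1183
2642 = 2*1183 + 276
1183 = 4*276 + 79
276 = 3*79 + 39
79 = 2*39 + 1
39 = 39*1 + 0
gcd = 1, so a unique solution mod 19914339 exists.
Back-substitute for the Bézout coefficients:
1 = 79 − 2·39
1 = −2·276 + 7·79
1 = 7·1183 − 30·276
1 = −30·2642 + 67·1183
1 = 67·38171 − 968·2642
1 = −968·193497 + 4907·38171
1 = 4907·618662 − 15689·193497
1 = −15689·2668145 + 67663·618662
1 = 67663·8623097 − 218678·2668145
1 = −218678·19914339 + 505019·8623097
So 8623097·(505019) ≡ 1 (mod 19914339), giving 8623097⁻¹ ≡ 505019.
x ≡ 8623097⁻¹·12563402 ≡ 505019·12563402 ≡ 8480560 (mod 19914339).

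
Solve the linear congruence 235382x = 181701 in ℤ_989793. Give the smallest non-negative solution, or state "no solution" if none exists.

gcd(235382, 989793):
989793 = 4*235382 + 48265
235382 = 4*48265 + 42322
48265 = 1*42322 + 5943
42322 = 7*5943 + 721
5943 = 8*721 + 175
721 = 4*175 + 21
175 = 8*21 + 7
21 = 3*7 + 0
gcd = 7, but 7 ∤ 181701, so the congruence has no solution.

no solution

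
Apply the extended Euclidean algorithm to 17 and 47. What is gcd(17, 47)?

1

Euclidean algorithm:
47 = 2×17 + 13
17 = 1×13 + 4
13 = 3×4 + 1
4 = 4×1 + 0
gcd(17, 47) = 1.
Working backward:
1 = 13 − 3·4
1 = −3·17 + 4·13
1 = 4·47 − 11·17
So 1 = (4)·47 + (-11)·17.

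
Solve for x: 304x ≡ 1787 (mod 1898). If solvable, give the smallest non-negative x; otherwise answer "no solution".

gcd(304, 1898):
1898 = 6×304 + 74
304 = 4×74 + 8
74 = 9×8 + 2
8 = 4×2 + 0
gcd = 2, but 2 ∤ 1787, so the congruence has no solution.

no solution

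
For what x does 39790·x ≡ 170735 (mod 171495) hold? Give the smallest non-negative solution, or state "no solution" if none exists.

First find gcd(39790, 171495):
171495 = 4*39790 + 12335
39790 = 3*12335 + 2785
12335 = 4*2785 + 1195
2785 = 2*1195 + 395
1195 = 3*395 + 10
395 = 39*10 + 5
10 = 2*5 + 0
gcd = 5 and 5 | 170735, so solutions exist. Divide through by 5: 7958x ≡ 34147 (mod 34299).
Now find 7958⁻¹ mod 34299:
34299 = 4*7958 + 2467
7958 = 3*2467 + 557
2467 = 4*557 + 239
557 = 2*239 + 79
239 = 3*79 + 2
79 = 39*2 + 1
2 = 2*1 + 0
Back-substitute:
1 = 79 − 39·2
1 = −39·239 + 118·79
1 = 118·557 − 275·239
1 = −275·2467 + 1218·557
1 = 1218·7958 − 3929·2467
1 = −3929·34299 + 16934·7958
So 7958⁻¹ ≡ 16934 (mod 34299).
Then x ≡ 16934·34147 ≡ 32756 (mod 34299); the smallest non-negative solution is x = 32756.

32756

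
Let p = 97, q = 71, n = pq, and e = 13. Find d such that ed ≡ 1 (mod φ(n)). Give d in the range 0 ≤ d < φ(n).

517

φ(n) = (p−1)(q−1) = 96·70 = 6720.
Need d with 13·d ≡ 1 (mod 6720). Apply the extended Euclidean algorithm:
6720 = 516*13 + 12
13 = 1*12 + 1
12 = 12*1 + 0
Back-substitute:
1 = 13 − 12
1 = −6720 + 517·13
So 13·517 ≡ 1 (mod 6720), hence d = 517.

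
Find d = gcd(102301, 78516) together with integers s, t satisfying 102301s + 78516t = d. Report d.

Repeated division:
102301 = 1*78516 + 23785
78516 = 3*23785 + 7161
23785 = 3*7161 + 2302
7161 = 3*2302 + 255
2302 = 9*255 + 7
255 = 36*7 + 3
7 = 2*3 + 1
3 = 3*1 + 0
gcd(102301, 78516) = 1.
Working backward:
1 = 7 − 2·3
1 = −2·255 + 73·7
1 = 73·2302 − 659·255
1 = −659·7161 + 2050·2302
1 = 2050·23785 − 6809·7161
1 = −6809·78516 + 22477·23785
1 = 22477·102301 − 29286·78516
So 1 = (22477)·102301 + (-29286)·78516.

1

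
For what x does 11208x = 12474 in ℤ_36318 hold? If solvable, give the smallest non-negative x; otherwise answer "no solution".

1132

First find gcd(11208, 36318):
36318 = 3·11208 + 2694
11208 = 4·2694 + 432
2694 = 6·432 + 102
432 = 4·102 + 24
102 = 4·24 + 6
24 = 4·6 + 0
gcd = 6 and 6 | 12474, so solutions exist. Divide through by 6: 1868x ≡ 2079 (mod 6053).
Now find 1868⁻¹ mod 6053:
6053 = 3*1868 + 449
1868 = 4*449 + 72
449 = 6*72 + 17
72 = 4*17 + 4
17 = 4*4 + 1
4 = 4*1 + 0
Back-substitute:
1 = 17 − 4·4
1 = −4·72 + 17·17
1 = 17·449 − 106·72
1 = −106·1868 + 441·449
1 = 441·6053 − 1429·1868
So 1868·(-1429) ≡ 1 (mod 6053), i.e. 1868⁻¹ ≡ 4624.
Then x ≡ 4624·2079 ≡ 1132 (mod 6053); the smallest non-negative solution is x = 1132.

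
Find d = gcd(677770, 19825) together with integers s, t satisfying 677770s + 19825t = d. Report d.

5

Euclidean algorithm:
677770 = 34*19825 + 3720
19825 = 5*3720 + 1225
3720 = 3*1225 + 45
1225 = 27*45 + 10
45 = 4*10 + 5
10 = 2*5 + 0
gcd(677770, 19825) = 5.
Working backward:
5 = 45 − 4·10
5 = −4·1225 + 109·45
5 = 109·3720 − 331·1225
5 = −331·19825 + 1764·3720
5 = 1764·677770 − 60307·19825
So 5 = (1764)·677770 + (-60307)·19825.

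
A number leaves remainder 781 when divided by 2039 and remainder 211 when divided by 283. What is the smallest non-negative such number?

Write x = 781 + 2039·k. Then 2039·k ≡ 211 − 781 ≡ 279 (mod 283).
Need 2039⁻¹ mod 283. Extended Euclid on (283, 58):
283 = 4×58 + 51
58 = 1×51 + 7
51 = 7×7 + 2
7 = 3×2 + 1
2 = 2×1 + 0
Back-substitute:
1 = 7 − 3·2
1 = −3·51 + 22·7
1 = 22·58 − 25·51
1 = −25·283 + 122·58
2039⁻¹ ≡ 122 (mod 283), so k ≡ 122·279 ≡ 78 (mod 283).
x = 781 + 2039·78 = 159823.

159823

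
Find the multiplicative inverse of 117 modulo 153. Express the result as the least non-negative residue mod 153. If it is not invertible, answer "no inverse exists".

Compute gcd(117, 153):
153 = 1×117 + 36
117 = 3×36 + 9
36 = 4×9 + 0
The gcd is 9, not 1, hence no inverse exists.

no inverse exists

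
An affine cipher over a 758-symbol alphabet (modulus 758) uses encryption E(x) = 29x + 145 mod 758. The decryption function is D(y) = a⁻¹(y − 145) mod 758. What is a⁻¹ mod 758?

Extended Euclidean algorithm:
758 = 26*29 + 4
29 = 7*4 + 1
4 = 4*1 + 0
gcd = 1, so the inverse exists. Back-substitute:
1 = 29 − 7·4
1 = −7·758 + 183·29
So 29·183 ≡ 1 (mod 758).

183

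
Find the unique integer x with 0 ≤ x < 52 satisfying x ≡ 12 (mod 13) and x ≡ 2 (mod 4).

38

Write x = 12 + 13·k. Then 13·k ≡ 2 − 12 ≡ 2 (mod 4).
Need 13⁻¹ mod 4. Extended Euclid on (4, 1):
4 = 4*1 + 0
13⁻¹ ≡ 1 (mod 4), so k ≡ 1·2 ≡ 2 (mod 4).
x = 12 + 13·2 = 38.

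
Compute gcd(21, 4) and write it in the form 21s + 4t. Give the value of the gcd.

Repeated division:
21 = 5×4 + 1
4 = 4×1 + 0
gcd(21, 4) = 1.
Working backward:
1 = 21 − 5·4
So 1 = (1)·21 + (-5)·4.

1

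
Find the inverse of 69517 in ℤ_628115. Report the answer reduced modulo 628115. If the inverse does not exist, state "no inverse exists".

Apply the Euclidean algorithm to 628115 and 69517:
628115 = 9·69517 + 2462
69517 = 28·2462 + 581
2462 = 4·581 + 138
581 = 4·138 + 29
138 = 4·29 + 22
29 = 1·22 + 7
22 = 3·7 + 1
7 = 7·1 + 0
The gcd is 1. Working backward:
1 = 22 − 3·7
1 = −3·29 + 4·22
1 = 4·138 − 19·29
1 = −19·581 + 80·138
1 = 80·2462 − 339·581
1 = −339·69517 + 9572·2462
1 = 9572·628115 − 86487·69517
So 69517·(-86487) ≡ 1 (mod 628115), and -86487 ≡ 541628 (mod 628115).

541628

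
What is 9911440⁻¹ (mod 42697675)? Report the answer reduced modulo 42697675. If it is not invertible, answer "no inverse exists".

Compute gcd(9911440, 42697675):
42697675 = 4×9911440 + 3051915
9911440 = 3×3051915 + 755695
3051915 = 4×755695 + 29135
755695 = 25×29135 + 27320
29135 = 1×27320 + 1815
27320 = 15×1815 + 95
1815 = 19×95 + 10
95 = 9×10 + 5
10 = 2×5 + 0
Since gcd = 5 > 1, 9911440 is not a unit mod 42697675.

no inverse exists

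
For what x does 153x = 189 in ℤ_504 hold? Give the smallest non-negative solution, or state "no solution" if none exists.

First find gcd(153, 504):
504 = 3×153 + 45
153 = 3×45 + 18
45 = 2×18 + 9
18 = 2×9 + 0
gcd = 9 and 9 | 189, so solutions exist. Divide through by 9: 17x ≡ 21 (mod 56).
Now find 17⁻¹ mod 56:
56 = 3·17 + 5
17 = 3·5 + 2
5 = 2·2 + 1
2 = 2·1 + 0
Back-substitute:
1 = 5 − 2·2
1 = −2·17 + 7·5
1 = 7·56 − 23·17
So 17·(-23) ≡ 1 (mod 56), i.e. 17⁻¹ ≡ 33.
Then x ≡ 33·21 ≡ 21 (mod 56); the smallest non-negative solution is x = 21.

21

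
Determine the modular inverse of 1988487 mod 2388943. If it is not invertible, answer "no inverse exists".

2284850

Run Euclid on (2388943, 1988487):
2388943 = 1×1988487 + 400456
1988487 = 4×400456 + 386663
400456 = 1×386663 + 13793
386663 = 28×13793 + 459
13793 = 30×459 + 23
459 = 19×23 + 22
23 = 1×22 + 1
22 = 22×1 + 0
Since gcd(1988487, 2388943) = 1, back-substitute to write 1 as a combination:
1 = 23 − 22
1 = −459 + 20·23
1 = 20·13793 − 601·459
1 = −601·386663 + 16848·13793
1 = 16848·400456 − 17449·386663
1 = −17449·1988487 + 86644·400456
1 = 86644·2388943 − 104093·1988487
So 1988487·(-104093) ≡ 1 (mod 2388943), and -104093 ≡ 2284850 (mod 2388943).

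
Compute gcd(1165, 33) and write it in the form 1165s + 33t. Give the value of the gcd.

Apply Euclid's algorithm to 1165 and 33:
1165 = 35×33 + 10
33 = 3×10 + 3
10 = 3×3 + 1
3 = 3×1 + 0
gcd(1165, 33) = 1.
Back-substituting:
1 = 10 − 3·3
1 = −3·33 + 10·10
1 = 10·1165 − 353·33
So 1 = (10)·1165 + (-353)·33.

1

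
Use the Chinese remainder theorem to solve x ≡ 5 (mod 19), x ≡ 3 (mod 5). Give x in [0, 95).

43

Write x = 5 + 19·k. Then 19·k ≡ 3 − 5 ≡ 3 (mod 5).
Need 19⁻¹ mod 5. Extended Euclid on (5, 4):
5 = 1·4 + 1
4 = 4·1 + 0
Back-substitute:
1 = 5 − 4
19⁻¹ ≡ 4 (mod 5), so k ≡ 4·3 ≡ 2 (mod 5).
x = 5 + 19·2 = 43.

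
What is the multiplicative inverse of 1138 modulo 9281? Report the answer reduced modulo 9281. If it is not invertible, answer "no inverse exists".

367

Apply the Euclidean algorithm to 9281 and 1138:
9281 = 8*1138 + 177
1138 = 6*177 + 76
177 = 2*76 + 25
76 = 3*25 + 1
25 = 25*1 + 0
gcd = 1, so the inverse exists. Back-substitute:
1 = 76 − 3·25
1 = −3·177 + 7·76
1 = 7·1138 − 45·177
1 = −45·9281 + 367·1138
So 1138·367 ≡ 1 (mod 9281).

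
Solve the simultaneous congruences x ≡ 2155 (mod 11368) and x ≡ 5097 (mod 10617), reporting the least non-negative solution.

Write x = 2155 + 11368·k. Then 11368·k ≡ 5097 − 2155 ≡ 2942 (mod 10617).
Need 11368⁻¹ mod 10617. Extended Euclid on (10617, 751):
10617 = 14*751 + 103
751 = 7*103 + 30
103 = 3*30 + 13
30 = 2*13 + 4
13 = 3*4 + 1
4 = 4*1 + 0
Back-substitute:
1 = 13 − 3·4
1 = −3·30 + 7·13
1 = 7·103 − 24·30
1 = −24·751 + 175·103
1 = 175·10617 − 2474·751
11368⁻¹ ≡ 8143 (mod 10617), so k ≡ 8143·2942 ≡ 4754 (mod 10617).
x = 2155 + 11368·4754 = 54045627.

54045627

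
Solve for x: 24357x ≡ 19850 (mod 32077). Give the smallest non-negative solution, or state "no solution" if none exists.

1701

First find gcd(24357, 32077):
32077 = 1*24357 + 7720
24357 = 3*7720 + 1197
7720 = 6*1197 + 538
1197 = 2*538 + 121
538 = 4*121 + 54
121 = 2*54 + 13
54 = 4*13 + 2
13 = 6*2 + 1
2 = 2*1 + 0
gcd = 1, so a unique solution mod 32077 exists.
Back-substitute for the Bézout coefficients:
1 = 13 − 6·2
1 = −6·54 + 25·13
1 = 25·121 − 56·54
1 = −56·538 + 249·121
1 = 249·1197 − 554·538
1 = −554·7720 + 3573·1197
1 = 3573·24357 − 11273·7720
1 = −11273·32077 + 14846·24357
So 24357·(14846) ≡ 1 (mod 32077), giving 24357⁻¹ ≡ 14846.
x ≡ 24357⁻¹·19850 ≡ 14846·19850 ≡ 1701 (mod 32077).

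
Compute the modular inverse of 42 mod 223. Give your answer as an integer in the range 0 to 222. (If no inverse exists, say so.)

gcd(223, 42) by repeated division:
223 = 5×42 + 13
42 = 3×13 + 3
13 = 4×3 + 1
3 = 3×1 + 0
gcd = 1, so the inverse exists. Back-substitute:
1 = 13 − 4·3
1 = −4·42 + 13·13
1 = 13·223 − 69·42
Hence 42⁻¹ ≡ -69 ≡ 154 (mod 223).

154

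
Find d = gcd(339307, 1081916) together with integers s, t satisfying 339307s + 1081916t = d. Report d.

Apply Euclid's algorithm to 1081916 and 339307:
1081916 = 3·339307 + 63995
339307 = 5·63995 + 19332
63995 = 3·19332 + 5999
19332 = 3·5999 + 1335
5999 = 4·1335 + 659
1335 = 2·659 + 17
659 = 38·17 + 13
17 = 1·13 + 4
13 = 3·4 + 1
4 = 4·1 + 0
gcd(339307, 1081916) = 1.
Express as a combination:
1 = 13 − 3·4
1 = −3·17 + 4·13
1 = 4·659 − 155·17
1 = −155·1335 + 314·659
1 = 314·5999 − 1411·1335
1 = −1411·19332 + 4547·5999
1 = 4547·63995 − 15052·19332
1 = −15052·339307 + 79807·63995
1 = 79807·1081916 − 254473·339307
So 1 = (79807)·1081916 + (-254473)·339307.

1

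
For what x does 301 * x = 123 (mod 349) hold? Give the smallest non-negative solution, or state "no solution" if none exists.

281

First find gcd(301, 349):
349 = 1×301 + 48
301 = 6×48 + 13
48 = 3×13 + 9
13 = 1×9 + 4
9 = 2×4 + 1
4 = 4×1 + 0
gcd = 1, so a unique solution mod 349 exists.
Back-substitute for the Bézout coefficients:
1 = 9 − 2·4
1 = −2·13 + 3·9
1 = 3·48 − 11·13
1 = −11·301 + 69·48
1 = 69·349 − 80·301
So 301·(-80) ≡ 1 (mod 349), giving 301⁻¹ ≡ 269.
x ≡ 301⁻¹·123 ≡ 269·123 ≡ 281 (mod 349).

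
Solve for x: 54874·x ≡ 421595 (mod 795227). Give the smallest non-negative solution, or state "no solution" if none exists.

First find gcd(54874, 795227):
795227 = 14·54874 + 26991
54874 = 2·26991 + 892
26991 = 30·892 + 231
892 = 3·231 + 199
231 = 1·199 + 32
199 = 6·32 + 7
32 = 4·7 + 4
7 = 1·4 + 3
4 = 1·3 + 1
3 = 3·1 + 0
gcd = 1, so a unique solution mod 795227 exists.
Back-substitute for the Bézout coefficients:
1 = 4 − 3
1 = −7 + 2·4
1 = 2·32 − 9·7
1 = −9·199 + 56·32
1 = 56·231 − 65·199
1 = −65·892 + 251·231
1 = 251·26991 − 7595·892
1 = −7595·54874 + 15441·26991
1 = 15441·795227 − 223769·54874
So 54874·(-223769) ≡ 1 (mod 795227), giving 54874⁻¹ ≡ 571458.
x ≡ 54874⁻¹·421595 ≡ 571458·421595 ≡ 273136 (mod 795227).

273136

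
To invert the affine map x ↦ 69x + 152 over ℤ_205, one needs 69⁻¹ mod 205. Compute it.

gcd(205, 69) by repeated division:
205 = 2·69 + 67
69 = 1·67 + 2
67 = 33·2 + 1
2 = 2·1 + 0
gcd = 1, so the inverse exists. Back-substitute:
1 = 67 − 33·2
1 = −33·69 + 34·67
1 = 34·205 − 101·69
So 69·(-101) ≡ 1 (mod 205), and -101 ≡ 104 (mod 205).

104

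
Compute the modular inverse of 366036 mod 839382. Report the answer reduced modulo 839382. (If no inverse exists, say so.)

Euclidean algorithm on 839382, 366036:
839382 = 2·366036 + 107310
366036 = 3·107310 + 44106
107310 = 2·44106 + 19098
44106 = 2·19098 + 5910
19098 = 3·5910 + 1368
5910 = 4·1368 + 438
1368 = 3·438 + 54
438 = 8·54 + 6
54 = 9·6 + 0
The gcd is 6, not 1, hence no inverse exists.

no inverse exists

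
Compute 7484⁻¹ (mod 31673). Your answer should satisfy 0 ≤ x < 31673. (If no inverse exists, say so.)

17432

Run Euclid on (31673, 7484):
31673 = 4·7484 + 1737
7484 = 4·1737 + 536
1737 = 3·536 + 129
536 = 4·129 + 20
129 = 6·20 + 9
20 = 2·9 + 2
9 = 4·2 + 1
2 = 2·1 + 0
The gcd is 1. Working backward:
1 = 9 − 4·2
1 = −4·20 + 9·9
1 = 9·129 − 58·20
1 = −58·536 + 241·129
1 = 241·1737 − 781·536
1 = −781·7484 + 3365·1737
1 = 3365·31673 − 14241·7484
Thus 7484·(-14241) ≡ 1 (mod 31673); reducing, -14241 mod 31673 = 17432.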